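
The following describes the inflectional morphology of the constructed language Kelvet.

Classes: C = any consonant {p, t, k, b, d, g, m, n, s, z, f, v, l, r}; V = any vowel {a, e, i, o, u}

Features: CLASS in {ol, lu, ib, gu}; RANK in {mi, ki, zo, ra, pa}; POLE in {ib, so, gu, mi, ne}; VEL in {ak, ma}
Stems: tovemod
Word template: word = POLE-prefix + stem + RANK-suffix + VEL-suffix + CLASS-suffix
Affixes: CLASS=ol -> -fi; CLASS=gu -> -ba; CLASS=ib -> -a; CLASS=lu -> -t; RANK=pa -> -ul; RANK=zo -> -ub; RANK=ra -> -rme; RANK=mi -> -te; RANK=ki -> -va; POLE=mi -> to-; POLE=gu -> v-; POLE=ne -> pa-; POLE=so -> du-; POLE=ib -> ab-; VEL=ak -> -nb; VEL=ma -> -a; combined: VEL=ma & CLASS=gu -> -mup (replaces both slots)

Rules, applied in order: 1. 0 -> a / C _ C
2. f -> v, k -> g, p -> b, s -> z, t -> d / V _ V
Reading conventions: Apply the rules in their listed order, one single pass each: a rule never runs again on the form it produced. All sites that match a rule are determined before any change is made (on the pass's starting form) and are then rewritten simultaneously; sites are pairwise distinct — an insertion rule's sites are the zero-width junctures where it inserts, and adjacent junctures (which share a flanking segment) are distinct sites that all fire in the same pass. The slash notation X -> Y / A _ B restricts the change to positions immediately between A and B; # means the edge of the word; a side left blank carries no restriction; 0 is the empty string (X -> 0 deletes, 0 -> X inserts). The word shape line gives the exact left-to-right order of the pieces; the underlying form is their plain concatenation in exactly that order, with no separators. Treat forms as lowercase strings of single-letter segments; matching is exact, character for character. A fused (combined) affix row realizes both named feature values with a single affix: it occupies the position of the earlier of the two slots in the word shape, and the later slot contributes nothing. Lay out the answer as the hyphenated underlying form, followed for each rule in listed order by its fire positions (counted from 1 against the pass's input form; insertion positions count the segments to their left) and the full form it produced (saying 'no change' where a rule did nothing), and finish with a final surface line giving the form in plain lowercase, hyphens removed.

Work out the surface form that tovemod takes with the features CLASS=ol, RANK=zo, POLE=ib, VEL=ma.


underlying: ab-tovemod-ub-a-fi
1. 0 -> a / C _ C: inserts after position(s) 2: abatovemodubafi
2. f -> v, k -> g, p -> b, s -> z, t -> d / V _ V: fires at position(s) 4, 14: abadovemodubavi
surface: abadovemodubavi


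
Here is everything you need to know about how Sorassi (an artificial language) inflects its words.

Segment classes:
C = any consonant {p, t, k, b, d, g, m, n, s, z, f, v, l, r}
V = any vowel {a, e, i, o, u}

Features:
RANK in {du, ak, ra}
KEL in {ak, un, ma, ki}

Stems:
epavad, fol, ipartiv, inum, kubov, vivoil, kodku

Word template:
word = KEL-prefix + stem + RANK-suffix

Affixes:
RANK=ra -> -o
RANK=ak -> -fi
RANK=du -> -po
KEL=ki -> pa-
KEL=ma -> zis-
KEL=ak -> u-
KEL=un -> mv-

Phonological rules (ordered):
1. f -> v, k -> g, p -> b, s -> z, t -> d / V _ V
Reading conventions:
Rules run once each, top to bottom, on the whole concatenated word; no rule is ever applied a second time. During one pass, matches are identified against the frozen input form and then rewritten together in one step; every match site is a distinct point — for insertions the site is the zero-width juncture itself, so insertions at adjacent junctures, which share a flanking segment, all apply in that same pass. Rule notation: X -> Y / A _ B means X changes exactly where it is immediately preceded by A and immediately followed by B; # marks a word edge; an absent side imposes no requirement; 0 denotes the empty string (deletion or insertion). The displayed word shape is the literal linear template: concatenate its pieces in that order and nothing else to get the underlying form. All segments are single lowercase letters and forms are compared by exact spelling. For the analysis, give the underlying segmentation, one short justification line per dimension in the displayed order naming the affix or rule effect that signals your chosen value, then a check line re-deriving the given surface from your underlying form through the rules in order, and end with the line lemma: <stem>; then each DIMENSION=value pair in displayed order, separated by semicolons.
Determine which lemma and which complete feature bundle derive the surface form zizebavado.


underlying: zis-epavad-o
RANK=ra - signalled by the affix -o
KEL=ma - signalled by the affix zis-
check: zisepavado -> zizebavado
lemma: epavad; RANK=ra; KEL=ma


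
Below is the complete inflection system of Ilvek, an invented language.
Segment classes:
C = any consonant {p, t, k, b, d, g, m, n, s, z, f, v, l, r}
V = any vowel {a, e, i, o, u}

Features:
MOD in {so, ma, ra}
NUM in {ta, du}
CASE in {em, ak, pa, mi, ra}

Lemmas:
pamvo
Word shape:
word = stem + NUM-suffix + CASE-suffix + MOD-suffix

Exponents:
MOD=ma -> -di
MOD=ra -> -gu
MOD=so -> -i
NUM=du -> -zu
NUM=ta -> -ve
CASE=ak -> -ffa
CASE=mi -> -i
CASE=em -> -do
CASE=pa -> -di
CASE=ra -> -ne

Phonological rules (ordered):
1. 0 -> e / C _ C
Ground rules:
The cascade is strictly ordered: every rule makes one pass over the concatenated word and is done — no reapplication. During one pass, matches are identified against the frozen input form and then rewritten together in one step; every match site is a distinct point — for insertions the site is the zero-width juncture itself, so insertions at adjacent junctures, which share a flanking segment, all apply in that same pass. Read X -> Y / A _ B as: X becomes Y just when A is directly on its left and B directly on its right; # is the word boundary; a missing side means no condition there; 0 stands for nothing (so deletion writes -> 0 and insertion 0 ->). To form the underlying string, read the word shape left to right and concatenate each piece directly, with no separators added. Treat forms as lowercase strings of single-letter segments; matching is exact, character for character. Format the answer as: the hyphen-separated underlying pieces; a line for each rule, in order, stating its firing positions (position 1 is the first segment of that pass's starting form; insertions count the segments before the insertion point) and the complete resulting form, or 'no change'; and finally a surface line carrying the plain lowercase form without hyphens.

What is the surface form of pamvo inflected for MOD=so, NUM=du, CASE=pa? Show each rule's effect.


underlying: pamvo-zu-di-i
1. 0 -> e / C _ C: inserts after position(s) 3: pamevozudii
surface: pamevozudii


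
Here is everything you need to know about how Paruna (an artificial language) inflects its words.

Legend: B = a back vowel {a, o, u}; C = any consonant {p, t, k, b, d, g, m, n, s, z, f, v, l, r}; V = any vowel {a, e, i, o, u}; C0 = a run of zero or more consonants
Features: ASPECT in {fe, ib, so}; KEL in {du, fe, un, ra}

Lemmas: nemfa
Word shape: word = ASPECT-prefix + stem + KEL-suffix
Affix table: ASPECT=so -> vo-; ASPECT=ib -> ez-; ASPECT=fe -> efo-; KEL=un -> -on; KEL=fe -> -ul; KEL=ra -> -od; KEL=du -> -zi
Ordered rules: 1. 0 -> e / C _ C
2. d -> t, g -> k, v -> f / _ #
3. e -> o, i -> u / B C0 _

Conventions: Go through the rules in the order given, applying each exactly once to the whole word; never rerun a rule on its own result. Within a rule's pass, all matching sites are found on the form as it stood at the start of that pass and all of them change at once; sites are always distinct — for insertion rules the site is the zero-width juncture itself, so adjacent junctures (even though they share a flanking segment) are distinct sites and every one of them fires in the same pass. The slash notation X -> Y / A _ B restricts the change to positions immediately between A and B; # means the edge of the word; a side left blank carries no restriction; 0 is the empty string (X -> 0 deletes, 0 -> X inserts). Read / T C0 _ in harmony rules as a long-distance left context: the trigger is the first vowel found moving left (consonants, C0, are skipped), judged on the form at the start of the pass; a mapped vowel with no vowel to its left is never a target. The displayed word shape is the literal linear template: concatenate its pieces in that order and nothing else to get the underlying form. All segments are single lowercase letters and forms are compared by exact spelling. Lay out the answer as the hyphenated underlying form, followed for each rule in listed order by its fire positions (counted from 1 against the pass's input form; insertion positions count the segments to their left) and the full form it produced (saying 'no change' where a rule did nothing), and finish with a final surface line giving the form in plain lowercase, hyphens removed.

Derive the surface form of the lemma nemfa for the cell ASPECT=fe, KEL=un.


underlying: efo-nemfa-on
1. 0 -> e / C _ C: inserts after position(s) 6: efonemefaon
2. d -> t, g -> k, v -> f / _ #: no change
3. e -> o, i -> u / B C0 _: fires at position(s) 5: efonomefaon
surface: efonomefaon


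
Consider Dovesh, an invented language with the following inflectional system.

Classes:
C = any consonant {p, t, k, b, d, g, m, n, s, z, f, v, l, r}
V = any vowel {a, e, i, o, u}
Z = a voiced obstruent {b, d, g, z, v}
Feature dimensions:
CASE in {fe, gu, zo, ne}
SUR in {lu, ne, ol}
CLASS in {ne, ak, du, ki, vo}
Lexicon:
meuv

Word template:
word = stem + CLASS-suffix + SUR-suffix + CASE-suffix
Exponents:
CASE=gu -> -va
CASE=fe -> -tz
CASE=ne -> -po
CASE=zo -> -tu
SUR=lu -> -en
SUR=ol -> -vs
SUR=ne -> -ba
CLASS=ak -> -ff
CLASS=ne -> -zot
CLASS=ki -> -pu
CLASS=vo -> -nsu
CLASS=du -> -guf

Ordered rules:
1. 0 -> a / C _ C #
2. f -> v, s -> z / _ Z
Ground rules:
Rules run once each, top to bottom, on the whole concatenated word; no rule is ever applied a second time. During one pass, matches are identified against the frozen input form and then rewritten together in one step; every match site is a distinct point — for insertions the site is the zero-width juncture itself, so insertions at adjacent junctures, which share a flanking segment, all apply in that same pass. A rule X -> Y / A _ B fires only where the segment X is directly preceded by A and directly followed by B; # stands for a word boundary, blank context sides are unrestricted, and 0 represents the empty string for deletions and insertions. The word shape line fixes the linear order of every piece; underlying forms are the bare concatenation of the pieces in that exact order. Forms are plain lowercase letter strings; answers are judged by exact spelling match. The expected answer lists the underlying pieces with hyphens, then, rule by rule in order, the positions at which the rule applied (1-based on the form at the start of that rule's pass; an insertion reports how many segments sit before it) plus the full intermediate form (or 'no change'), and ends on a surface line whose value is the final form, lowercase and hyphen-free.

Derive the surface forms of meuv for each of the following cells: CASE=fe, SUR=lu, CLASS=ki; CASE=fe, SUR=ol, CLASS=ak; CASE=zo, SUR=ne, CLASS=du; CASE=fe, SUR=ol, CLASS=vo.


cell CASE=fe, SUR=lu, CLASS=ki:
underlying: meuv-pu-en-tz
1. 0 -> a / C _ C #: inserts after position(s) 9: meuvpuentaz
2. f -> v, s -> z / _ Z: no change
surface: meuvpuentaz

cell CASE=fe, SUR=ol, CLASS=ak:
underlying: meuv-ff-vs-tz
1. 0 -> a / C _ C #: inserts after position(s) 9: meuvffvstaz
2. f -> v, s -> z / _ Z: fires at position(s) 6: meuvfvvstaz
surface: meuvfvvstaz

cell CASE=zo, SUR=ne, CLASS=du:
underlying: meuv-guf-ba-tu
1. 0 -> a / C _ C #: no change
2. f -> v, s -> z / _ Z: fires at position(s) 7: meuvguvbatu
surface: meuvguvbatu

cell CASE=fe, SUR=ol, CLASS=vo:
underlying: meuv-nsu-vs-tz
1. 0 -> a / C _ C #: inserts after position(s) 10: meuvnsuvstaz
2. f -> v, s -> z / _ Z: no change
surface: meuvnsuvstaz


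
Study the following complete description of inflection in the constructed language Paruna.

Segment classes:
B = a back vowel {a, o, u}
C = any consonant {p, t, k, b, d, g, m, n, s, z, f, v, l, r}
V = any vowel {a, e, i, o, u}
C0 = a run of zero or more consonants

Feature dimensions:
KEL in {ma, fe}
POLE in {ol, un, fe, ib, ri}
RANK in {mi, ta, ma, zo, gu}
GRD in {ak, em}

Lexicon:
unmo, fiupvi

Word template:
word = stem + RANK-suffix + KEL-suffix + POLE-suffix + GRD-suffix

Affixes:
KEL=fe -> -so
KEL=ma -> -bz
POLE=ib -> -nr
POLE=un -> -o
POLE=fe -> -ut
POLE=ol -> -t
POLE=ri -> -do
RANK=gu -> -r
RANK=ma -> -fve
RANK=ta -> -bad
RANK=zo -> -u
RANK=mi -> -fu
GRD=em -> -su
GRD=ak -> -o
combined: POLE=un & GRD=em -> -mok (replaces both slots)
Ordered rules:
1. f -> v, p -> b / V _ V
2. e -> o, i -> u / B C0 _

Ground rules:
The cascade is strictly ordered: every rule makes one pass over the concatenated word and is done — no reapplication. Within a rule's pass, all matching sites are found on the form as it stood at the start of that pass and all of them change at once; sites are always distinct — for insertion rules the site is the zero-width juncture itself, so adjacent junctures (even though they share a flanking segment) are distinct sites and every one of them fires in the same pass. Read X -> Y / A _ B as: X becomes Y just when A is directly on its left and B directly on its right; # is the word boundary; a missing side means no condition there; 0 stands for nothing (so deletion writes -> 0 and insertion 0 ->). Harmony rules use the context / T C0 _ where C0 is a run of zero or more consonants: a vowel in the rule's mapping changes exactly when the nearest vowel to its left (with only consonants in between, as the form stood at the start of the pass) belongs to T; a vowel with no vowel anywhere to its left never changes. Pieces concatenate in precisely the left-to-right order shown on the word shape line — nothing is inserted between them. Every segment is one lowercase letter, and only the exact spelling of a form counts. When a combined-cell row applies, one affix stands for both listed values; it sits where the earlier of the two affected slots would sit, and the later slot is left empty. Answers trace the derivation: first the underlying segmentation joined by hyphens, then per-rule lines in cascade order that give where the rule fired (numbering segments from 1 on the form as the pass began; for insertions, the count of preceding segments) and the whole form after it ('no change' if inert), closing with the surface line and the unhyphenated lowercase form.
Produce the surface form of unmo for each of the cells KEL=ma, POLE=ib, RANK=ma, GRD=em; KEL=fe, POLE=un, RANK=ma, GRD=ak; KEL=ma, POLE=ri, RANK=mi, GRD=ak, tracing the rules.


cell KEL=ma, POLE=ib, RANK=ma, GRD=em:
underlying: unmo-fve-bz-nr-su
1. f -> v, p -> b / V _ V: no change
2. e -> o, i -> u / B C0 _: fires at position(s) 7: unmofvobznrsu
surface: unmofvobznrsu

cell KEL=fe, POLE=un, RANK=ma, GRD=ak:
underlying: unmo-fve-so-o-o
1. f -> v, p -> b / V _ V: no change
2. e -> o, i -> u / B C0 _: fires at position(s) 7: unmofvosooo
surface: unmofvosooo

cell KEL=ma, POLE=ri, RANK=mi, GRD=ak:
underlying: unmo-fu-bz-do-o
1. f -> v, p -> b / V _ V: fires at position(s) 5: unmovubzdoo
2. e -> o, i -> u / B C0 _: no change
surface: unmovubzdoo


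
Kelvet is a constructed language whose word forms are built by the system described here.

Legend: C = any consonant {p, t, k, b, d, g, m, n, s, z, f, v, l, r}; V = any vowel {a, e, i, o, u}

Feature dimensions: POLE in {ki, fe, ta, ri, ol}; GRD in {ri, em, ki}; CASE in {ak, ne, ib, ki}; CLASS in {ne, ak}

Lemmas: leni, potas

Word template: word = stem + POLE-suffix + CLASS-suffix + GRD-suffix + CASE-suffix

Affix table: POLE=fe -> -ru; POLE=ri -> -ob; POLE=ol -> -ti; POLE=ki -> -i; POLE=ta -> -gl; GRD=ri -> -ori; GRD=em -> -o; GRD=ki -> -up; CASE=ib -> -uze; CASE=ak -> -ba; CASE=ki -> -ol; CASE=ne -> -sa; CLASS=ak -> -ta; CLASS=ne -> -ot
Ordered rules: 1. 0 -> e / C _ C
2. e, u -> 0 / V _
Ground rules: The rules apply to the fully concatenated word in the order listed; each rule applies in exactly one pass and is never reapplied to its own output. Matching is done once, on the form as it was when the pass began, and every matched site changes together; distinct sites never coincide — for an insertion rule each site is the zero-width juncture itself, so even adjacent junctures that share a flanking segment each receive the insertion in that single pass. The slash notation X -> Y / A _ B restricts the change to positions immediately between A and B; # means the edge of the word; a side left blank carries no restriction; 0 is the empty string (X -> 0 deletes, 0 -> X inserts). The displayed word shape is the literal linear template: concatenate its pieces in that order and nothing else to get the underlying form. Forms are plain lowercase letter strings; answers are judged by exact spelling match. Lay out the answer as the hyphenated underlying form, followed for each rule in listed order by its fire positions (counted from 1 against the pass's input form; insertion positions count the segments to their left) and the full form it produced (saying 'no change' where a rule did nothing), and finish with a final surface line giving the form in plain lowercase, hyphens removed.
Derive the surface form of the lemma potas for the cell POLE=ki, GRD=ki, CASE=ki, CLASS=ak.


underlying: potas-i-ta-up-ol
1. 0 -> e / C _ C: no change
2. e, u -> 0 / V _: fires at position(s) 9: potasitapol
surface: potasitapol


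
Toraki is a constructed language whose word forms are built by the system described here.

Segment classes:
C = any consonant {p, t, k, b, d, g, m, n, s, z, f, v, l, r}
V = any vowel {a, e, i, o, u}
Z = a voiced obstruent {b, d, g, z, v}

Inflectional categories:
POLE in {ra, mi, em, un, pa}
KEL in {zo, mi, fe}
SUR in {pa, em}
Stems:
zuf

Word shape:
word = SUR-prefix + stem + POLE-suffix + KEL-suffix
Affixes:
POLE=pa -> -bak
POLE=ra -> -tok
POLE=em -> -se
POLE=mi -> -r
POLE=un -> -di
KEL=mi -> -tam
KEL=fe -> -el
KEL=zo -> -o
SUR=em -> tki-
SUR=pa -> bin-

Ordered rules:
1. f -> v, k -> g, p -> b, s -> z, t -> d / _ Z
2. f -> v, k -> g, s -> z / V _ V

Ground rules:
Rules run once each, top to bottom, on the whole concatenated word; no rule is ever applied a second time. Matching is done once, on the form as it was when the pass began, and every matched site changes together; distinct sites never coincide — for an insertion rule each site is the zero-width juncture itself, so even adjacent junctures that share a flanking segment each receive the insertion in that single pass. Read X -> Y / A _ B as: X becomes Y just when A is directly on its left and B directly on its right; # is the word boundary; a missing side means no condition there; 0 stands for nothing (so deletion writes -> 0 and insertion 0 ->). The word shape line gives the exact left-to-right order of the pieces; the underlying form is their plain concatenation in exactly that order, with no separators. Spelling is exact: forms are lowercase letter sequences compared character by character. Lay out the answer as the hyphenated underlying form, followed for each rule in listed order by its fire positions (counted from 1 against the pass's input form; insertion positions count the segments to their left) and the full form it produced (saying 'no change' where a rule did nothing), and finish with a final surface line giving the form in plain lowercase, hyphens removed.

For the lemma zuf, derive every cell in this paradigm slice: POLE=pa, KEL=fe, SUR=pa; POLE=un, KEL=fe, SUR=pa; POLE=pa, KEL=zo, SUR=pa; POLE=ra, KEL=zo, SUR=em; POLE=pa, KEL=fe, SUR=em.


cell POLE=pa, KEL=fe, SUR=pa:
underlying: bin-zuf-bak-el
1. f -> v, k -> g, p -> b, s -> z, t -> d / _ Z: fires at position(s) 6: binzuvbakel
2. f -> v, k -> g, s -> z / V _ V: fires at position(s) 9: binzuvbagel
surface: binzuvbagel

cell POLE=un, KEL=fe, SUR=pa:
underlying: bin-zuf-di-el
1. f -> v, k -> g, p -> b, s -> z, t -> d / _ Z: fires at position(s) 6: binzuvdiel
2. f -> v, k -> g, s -> z / V _ V: no change
surface: binzuvdiel

cell POLE=pa, KEL=zo, SUR=pa:
underlying: bin-zuf-bak-o
1. f -> v, k -> g, p -> b, s -> z, t -> d / _ Z: fires at position(s) 6: binzuvbako
2. f -> v, k -> g, s -> z / V _ V: fires at position(s) 9: binzuvbago
surface: binzuvbago

cell POLE=ra, KEL=zo, SUR=em:
underlying: tki-zuf-tok-o
1. f -> v, k -> g, p -> b, s -> z, t -> d / _ Z: no change
2. f -> v, k -> g, s -> z / V _ V: fires at position(s) 9: tkizuftogo
surface: tkizuftogo

cell POLE=pa, KEL=fe, SUR=em:
underlying: tki-zuf-bak-el
1. f -> v, k -> g, p -> b, s -> z, t -> d / _ Z: fires at position(s) 6: tkizuvbakel
2. f -> v, k -> g, s -> z / V _ V: fires at position(s) 9: tkizuvbagel
surface: tkizuvbagel


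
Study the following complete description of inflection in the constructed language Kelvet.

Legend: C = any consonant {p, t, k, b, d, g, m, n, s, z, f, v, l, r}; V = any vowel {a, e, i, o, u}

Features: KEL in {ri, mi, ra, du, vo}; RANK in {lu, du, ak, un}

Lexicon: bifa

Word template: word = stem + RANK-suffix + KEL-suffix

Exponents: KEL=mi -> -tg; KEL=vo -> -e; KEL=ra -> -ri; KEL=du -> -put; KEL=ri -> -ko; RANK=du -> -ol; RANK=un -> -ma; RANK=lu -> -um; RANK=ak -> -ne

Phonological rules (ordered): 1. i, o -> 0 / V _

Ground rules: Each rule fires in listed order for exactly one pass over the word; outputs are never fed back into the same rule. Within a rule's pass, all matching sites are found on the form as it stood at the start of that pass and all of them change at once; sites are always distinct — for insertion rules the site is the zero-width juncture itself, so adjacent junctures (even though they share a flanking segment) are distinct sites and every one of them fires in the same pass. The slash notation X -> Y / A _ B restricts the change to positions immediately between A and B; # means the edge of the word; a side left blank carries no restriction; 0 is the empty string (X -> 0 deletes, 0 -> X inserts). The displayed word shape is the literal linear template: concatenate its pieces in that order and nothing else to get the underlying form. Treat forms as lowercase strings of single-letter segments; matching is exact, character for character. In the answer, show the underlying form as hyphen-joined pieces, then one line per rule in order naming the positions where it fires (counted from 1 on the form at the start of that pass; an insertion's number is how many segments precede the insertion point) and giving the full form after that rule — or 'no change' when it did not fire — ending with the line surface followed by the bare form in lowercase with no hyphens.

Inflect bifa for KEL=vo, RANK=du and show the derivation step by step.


underlying: bifa-ol-e
1. i, o -> 0 / V _: fires at position(s) 5: bifale
surface: bifale


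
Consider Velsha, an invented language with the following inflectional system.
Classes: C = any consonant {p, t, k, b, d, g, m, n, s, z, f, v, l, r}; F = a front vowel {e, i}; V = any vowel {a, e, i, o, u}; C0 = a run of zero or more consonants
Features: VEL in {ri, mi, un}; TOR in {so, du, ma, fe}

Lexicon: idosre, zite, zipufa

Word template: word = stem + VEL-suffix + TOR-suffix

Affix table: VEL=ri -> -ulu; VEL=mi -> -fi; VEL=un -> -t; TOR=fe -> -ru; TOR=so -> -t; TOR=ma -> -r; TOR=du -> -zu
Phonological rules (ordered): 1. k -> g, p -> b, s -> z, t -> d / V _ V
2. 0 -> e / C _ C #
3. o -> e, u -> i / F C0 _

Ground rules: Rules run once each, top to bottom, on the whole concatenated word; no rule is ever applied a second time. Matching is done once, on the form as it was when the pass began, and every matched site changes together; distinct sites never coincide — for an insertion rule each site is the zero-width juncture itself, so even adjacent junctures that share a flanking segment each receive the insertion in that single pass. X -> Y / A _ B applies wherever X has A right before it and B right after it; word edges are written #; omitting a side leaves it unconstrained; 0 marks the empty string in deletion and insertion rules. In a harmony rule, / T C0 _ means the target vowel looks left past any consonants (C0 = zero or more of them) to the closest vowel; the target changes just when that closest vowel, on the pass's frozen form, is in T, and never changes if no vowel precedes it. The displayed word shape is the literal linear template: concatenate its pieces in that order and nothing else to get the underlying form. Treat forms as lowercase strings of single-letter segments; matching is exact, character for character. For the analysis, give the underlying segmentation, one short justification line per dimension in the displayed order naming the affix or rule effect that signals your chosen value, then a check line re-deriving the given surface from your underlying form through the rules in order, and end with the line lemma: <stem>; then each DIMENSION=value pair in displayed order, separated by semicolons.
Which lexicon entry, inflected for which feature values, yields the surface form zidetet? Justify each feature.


underlying: zite-t-t
VEL=un - signalled by the affix -t
TOR=so - signalled by the affix -t
check: zitett -> zidett -> zidetet -> zidetet
lemma: zite; VEL=un; TOR=so


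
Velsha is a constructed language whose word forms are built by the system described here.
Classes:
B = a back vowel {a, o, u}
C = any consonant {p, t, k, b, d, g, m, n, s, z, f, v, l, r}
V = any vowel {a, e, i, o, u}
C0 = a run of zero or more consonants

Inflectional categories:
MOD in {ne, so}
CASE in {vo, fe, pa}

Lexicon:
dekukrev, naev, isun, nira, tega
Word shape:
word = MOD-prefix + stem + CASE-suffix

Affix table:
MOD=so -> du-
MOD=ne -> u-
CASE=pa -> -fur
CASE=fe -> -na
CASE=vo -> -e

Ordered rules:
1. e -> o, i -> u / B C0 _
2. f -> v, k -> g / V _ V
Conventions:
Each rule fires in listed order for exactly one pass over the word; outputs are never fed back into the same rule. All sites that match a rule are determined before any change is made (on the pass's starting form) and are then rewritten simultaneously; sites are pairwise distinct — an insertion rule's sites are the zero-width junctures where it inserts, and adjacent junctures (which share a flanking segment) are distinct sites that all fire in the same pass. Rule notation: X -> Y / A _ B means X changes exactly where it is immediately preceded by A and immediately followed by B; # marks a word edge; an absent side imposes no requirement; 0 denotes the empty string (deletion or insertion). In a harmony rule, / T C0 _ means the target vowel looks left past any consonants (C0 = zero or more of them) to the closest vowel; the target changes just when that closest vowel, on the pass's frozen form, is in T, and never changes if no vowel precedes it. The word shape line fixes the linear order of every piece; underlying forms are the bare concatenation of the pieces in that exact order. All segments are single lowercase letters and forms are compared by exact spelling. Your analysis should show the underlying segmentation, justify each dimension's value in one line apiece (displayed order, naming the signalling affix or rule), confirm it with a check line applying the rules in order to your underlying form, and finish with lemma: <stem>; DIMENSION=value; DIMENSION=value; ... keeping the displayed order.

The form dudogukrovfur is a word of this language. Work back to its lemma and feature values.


underlying: du-dekukrev-fur
MOD=so - signalled by the affix du-
CASE=pa - signalled by the affix -fur
check: dudekukrevfur -> dudokukrovfur -> dudogukrovfur
lemma: dekukrev; MOD=so; CASE=pa


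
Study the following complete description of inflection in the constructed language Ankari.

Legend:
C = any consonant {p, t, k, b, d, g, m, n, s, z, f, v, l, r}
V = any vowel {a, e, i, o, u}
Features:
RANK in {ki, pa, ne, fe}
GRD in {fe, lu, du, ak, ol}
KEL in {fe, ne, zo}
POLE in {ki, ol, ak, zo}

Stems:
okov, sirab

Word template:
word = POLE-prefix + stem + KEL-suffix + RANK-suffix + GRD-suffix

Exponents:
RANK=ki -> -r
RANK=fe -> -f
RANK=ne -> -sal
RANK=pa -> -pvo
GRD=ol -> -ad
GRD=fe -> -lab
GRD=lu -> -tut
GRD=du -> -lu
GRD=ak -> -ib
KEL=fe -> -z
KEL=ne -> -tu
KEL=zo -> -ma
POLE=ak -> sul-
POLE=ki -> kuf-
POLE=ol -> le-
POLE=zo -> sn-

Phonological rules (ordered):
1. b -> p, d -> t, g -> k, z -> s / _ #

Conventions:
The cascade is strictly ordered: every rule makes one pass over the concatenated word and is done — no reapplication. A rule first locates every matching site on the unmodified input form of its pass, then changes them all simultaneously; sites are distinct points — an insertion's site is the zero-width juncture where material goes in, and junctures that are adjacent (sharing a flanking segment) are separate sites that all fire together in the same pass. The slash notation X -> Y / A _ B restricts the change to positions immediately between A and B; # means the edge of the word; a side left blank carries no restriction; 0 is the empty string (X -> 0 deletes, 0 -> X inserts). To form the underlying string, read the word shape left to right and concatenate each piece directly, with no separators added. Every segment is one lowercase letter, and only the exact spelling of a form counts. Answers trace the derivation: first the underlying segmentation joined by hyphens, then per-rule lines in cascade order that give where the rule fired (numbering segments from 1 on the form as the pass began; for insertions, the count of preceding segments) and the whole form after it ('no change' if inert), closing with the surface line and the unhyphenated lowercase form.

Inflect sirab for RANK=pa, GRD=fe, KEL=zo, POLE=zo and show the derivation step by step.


underlying: sn-sirab-ma-pvo-lab
1. b -> p, d -> t, g -> k, z -> s / _ #: fires at position(s) 15: snsirabmapvolap
surface: snsirabmapvolap


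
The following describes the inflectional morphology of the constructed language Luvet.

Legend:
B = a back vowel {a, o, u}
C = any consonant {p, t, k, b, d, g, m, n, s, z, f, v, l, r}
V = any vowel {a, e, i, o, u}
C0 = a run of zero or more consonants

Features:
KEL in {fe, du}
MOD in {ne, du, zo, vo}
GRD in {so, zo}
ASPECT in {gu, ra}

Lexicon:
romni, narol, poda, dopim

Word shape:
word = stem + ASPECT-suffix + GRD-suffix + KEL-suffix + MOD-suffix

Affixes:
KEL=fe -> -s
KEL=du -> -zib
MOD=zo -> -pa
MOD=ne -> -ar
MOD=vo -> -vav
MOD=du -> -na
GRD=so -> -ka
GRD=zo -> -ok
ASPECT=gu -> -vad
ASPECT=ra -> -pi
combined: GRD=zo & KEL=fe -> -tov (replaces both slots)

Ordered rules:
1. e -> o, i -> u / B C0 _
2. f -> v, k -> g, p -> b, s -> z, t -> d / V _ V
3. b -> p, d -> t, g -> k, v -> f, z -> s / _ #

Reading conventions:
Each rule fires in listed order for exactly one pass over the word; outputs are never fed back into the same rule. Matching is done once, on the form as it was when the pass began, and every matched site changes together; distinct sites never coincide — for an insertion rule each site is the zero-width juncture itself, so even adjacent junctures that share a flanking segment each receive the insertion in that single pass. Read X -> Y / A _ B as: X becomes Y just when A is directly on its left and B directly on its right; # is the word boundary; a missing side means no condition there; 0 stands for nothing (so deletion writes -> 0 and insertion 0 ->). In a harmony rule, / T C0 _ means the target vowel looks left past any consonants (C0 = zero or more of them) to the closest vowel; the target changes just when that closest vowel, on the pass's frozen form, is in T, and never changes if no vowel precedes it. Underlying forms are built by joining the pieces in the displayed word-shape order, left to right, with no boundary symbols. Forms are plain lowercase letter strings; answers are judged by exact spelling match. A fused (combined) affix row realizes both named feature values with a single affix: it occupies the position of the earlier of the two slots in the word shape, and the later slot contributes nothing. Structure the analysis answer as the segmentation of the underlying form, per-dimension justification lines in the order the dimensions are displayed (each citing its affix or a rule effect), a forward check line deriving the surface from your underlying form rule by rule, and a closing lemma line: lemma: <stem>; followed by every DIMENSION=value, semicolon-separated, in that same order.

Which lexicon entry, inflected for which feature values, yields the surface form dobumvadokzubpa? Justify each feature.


underlying: dopim-vad-ok-zib-pa
KEL=du - signalled by the affix -zib
MOD=zo - signalled by the affix -pa
GRD=zo - signalled by the affix -ok
ASPECT=gu - signalled by the affix -vad
check: dopimvadokzibpa -> dopumvadokzubpa -> dobumvadokzubpa -> dobumvadokzubpa
lemma: dopim; KEL=du; MOD=zo; GRD=zo; ASPECT=gu


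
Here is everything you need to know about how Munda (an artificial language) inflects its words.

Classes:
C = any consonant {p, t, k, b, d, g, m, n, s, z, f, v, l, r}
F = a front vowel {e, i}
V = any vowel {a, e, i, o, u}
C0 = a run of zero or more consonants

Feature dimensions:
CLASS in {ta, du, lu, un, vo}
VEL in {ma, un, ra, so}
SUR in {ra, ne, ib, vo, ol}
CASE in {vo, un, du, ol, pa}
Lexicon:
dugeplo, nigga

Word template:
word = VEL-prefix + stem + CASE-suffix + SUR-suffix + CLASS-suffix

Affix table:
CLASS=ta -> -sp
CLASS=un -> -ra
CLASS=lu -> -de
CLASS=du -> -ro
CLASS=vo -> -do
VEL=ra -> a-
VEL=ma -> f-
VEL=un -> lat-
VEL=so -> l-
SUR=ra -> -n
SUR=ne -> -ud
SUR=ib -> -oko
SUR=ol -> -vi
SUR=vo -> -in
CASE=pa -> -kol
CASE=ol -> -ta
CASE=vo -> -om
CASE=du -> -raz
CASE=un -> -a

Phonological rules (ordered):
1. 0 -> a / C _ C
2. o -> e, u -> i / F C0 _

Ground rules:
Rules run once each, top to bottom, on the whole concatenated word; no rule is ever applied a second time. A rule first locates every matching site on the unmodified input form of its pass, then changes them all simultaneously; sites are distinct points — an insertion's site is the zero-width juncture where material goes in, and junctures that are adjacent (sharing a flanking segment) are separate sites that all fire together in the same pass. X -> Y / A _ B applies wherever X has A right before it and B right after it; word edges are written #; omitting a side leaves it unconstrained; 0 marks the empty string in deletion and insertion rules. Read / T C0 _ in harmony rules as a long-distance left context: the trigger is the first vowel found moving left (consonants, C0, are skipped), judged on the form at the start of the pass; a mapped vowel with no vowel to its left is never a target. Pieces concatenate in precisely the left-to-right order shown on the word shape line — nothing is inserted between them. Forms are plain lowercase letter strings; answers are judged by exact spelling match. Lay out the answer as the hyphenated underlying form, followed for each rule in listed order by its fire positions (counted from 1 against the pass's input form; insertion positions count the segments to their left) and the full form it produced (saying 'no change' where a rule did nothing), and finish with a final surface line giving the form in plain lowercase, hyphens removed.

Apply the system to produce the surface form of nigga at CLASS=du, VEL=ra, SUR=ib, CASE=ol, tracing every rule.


underlying: a-nigga-ta-oko-ro
1. 0 -> a / C _ C: inserts after position(s) 4: anigagataokoro
2. o -> e, u -> i / F C0 _: no change
surface: anigagataokoro


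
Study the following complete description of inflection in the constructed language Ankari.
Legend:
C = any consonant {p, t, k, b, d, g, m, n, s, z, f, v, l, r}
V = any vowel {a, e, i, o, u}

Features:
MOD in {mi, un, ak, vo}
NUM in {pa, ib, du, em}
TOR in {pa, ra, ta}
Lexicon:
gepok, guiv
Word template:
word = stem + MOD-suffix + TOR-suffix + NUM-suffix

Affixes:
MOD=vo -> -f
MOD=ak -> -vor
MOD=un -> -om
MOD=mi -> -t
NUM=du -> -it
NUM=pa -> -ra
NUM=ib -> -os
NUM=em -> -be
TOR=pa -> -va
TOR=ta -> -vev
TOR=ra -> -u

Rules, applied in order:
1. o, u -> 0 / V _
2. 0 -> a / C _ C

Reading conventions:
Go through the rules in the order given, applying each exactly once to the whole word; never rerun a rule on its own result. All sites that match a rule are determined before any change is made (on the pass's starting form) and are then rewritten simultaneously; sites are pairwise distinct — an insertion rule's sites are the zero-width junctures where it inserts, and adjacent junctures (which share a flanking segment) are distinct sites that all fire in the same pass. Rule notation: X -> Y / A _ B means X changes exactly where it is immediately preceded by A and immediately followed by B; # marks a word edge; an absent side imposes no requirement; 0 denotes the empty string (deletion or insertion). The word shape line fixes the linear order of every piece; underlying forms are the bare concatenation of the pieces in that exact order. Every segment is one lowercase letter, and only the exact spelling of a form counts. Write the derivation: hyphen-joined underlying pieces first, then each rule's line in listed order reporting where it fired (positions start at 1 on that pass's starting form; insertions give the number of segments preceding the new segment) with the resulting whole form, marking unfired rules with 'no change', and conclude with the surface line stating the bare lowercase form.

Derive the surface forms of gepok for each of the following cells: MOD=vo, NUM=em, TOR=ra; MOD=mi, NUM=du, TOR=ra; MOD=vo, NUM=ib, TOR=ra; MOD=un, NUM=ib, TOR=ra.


cell MOD=vo, NUM=em, TOR=ra:
underlying: gepok-f-u-be
1. o, u -> 0 / V _: no change
2. 0 -> a / C _ C: inserts after position(s) 5: gepokafube
surface: gepokafube

cell MOD=mi, NUM=du, TOR=ra:
underlying: gepok-t-u-it
1. o, u -> 0 / V _: no change
2. 0 -> a / C _ C: inserts after position(s) 5: gepokatuit
surface: gepokatuit

cell MOD=vo, NUM=ib, TOR=ra:
underlying: gepok-f-u-os
1. o, u -> 0 / V _: fires at position(s) 8: gepokfus
2. 0 -> a / C _ C: inserts after position(s) 5: gepokafus
surface: gepokafus

cell MOD=un, NUM=ib, TOR=ra:
underlying: gepok-om-u-os
1. o, u -> 0 / V _: fires at position(s) 9: gepokomus
2. 0 -> a / C _ C: no change
surface: gepokomus


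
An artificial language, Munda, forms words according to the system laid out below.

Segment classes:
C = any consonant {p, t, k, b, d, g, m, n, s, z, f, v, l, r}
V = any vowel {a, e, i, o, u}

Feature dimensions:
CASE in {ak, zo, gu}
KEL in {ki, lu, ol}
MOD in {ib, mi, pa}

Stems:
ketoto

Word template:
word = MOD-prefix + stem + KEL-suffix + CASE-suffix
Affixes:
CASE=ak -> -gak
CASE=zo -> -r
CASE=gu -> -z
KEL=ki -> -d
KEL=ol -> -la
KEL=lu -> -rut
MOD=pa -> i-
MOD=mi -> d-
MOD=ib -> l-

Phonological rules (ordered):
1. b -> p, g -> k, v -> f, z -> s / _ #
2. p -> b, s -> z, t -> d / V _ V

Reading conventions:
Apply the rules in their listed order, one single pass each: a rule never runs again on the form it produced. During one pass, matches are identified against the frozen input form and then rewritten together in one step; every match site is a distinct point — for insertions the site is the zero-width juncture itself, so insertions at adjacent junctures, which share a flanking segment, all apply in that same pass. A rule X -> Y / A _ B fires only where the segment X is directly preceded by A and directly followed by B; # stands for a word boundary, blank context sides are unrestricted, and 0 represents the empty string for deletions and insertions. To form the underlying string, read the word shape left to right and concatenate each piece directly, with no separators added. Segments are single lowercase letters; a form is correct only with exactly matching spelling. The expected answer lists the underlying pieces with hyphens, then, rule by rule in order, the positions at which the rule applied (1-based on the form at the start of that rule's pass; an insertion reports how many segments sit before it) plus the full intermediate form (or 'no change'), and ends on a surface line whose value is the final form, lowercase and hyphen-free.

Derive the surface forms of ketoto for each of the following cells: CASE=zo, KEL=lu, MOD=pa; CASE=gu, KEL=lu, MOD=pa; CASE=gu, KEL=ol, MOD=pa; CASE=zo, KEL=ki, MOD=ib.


cell CASE=zo, KEL=lu, MOD=pa:
underlying: i-ketoto-rut-r
1. b -> p, g -> k, v -> f, z -> s / _ #: no change
2. p -> b, s -> z, t -> d / V _ V: fires at position(s) 4, 6: ikedodorutr
surface: ikedodorutr

cell CASE=gu, KEL=lu, MOD=pa:
underlying: i-ketoto-rut-z
1. b -> p, g -> k, v -> f, z -> s / _ #: fires at position(s) 11: iketotoruts
2. p -> b, s -> z, t -> d / V _ V: fires at position(s) 4, 6: ikedodoruts
surface: ikedodoruts

cell CASE=gu, KEL=ol, MOD=pa:
underlying: i-ketoto-la-z
1. b -> p, g -> k, v -> f, z -> s / _ #: fires at position(s) 10: iketotolas
2. p -> b, s -> z, t -> d / V _ V: fires at position(s) 4, 6: ikedodolas
surface: ikedodolas

cell CASE=zo, KEL=ki, MOD=ib:
underlying: l-ketoto-d-r
1. b -> p, g -> k, v -> f, z -> s / _ #: no change
2. p -> b, s -> z, t -> d / V _ V: fires at position(s) 4, 6: lkedododr
surface: lkedododr
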